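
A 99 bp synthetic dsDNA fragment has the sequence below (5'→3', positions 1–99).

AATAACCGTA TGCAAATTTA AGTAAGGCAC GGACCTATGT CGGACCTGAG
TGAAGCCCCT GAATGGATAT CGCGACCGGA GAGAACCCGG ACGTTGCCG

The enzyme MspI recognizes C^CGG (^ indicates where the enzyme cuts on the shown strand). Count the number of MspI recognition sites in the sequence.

2

CCGG occurs starting at positions 76, 87.
MspI cuts at 2 sites.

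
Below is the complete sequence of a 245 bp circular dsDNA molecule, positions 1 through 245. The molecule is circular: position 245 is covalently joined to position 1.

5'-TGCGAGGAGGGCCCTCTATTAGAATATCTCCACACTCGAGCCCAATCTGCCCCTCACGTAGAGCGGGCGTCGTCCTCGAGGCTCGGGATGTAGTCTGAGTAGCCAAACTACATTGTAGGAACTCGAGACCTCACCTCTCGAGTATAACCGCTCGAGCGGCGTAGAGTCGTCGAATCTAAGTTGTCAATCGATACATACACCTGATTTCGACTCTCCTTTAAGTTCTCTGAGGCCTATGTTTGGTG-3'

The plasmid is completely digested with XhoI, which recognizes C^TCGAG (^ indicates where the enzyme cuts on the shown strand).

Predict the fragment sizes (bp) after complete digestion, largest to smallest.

129, 47, 40, 15, 14 bp

XhoI sites (CTCGAG) start at positions 35, 75, 122, 137, 151.
XhoI cuts after the first base of each site, so after positions 35, 75, 122, 137, 151.
Circular molecule, 5 cuts → 5 fragments:
  36–75 → 40 bp
  76–122 → 47 bp
  123–137 → 15 bp
  138–151 → 14 bp
  152–245 then 1–35 → 94 + 35 = 129 bp
Sorted largest to smallest: 129, 47, 40, 15, 14 bp.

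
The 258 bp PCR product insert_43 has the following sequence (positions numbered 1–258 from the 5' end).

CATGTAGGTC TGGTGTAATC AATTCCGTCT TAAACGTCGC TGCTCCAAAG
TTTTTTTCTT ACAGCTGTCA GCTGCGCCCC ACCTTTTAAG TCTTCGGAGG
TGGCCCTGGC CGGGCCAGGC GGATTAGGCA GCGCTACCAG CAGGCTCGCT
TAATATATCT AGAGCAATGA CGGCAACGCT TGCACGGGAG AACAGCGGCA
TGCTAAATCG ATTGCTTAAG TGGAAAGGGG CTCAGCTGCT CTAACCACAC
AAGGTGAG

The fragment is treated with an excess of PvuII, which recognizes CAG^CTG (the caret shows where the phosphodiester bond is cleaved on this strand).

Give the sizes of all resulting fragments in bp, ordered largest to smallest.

PvuII sites (CAGCTG) start at positions 62, 69, 233.
PvuII cuts after base 3 of each site, so after positions 64, 71, 235.
Linear molecule, 3 cuts → 4 fragments:
  1–64 → 64 bp
  65–71 → 7 bp
  72–235 → 164 bp
  236–258 → 23 bp
Sorted largest to smallest: 164, 64, 23, 7 bp.

164, 64, 23, 7 bp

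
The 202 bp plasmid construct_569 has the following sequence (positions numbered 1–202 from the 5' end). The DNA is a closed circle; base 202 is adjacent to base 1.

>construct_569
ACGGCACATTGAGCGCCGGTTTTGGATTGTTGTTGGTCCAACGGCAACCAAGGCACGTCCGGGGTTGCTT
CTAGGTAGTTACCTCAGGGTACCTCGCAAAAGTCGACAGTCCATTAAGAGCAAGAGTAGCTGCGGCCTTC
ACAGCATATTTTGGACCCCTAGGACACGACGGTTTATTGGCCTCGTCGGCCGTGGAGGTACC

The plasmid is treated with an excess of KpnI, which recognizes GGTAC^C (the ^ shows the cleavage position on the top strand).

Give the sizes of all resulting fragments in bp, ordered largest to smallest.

109, 93 bp

KpnI sites (GGTACC) start at positions 88, 197.
KpnI cuts after base 5 of each site (before the last base), so after positions 92, 201.
Circular molecule, 2 cuts → 2 fragments:
  93–201 → 109 bp
  202–202 then 1–92 → 1 + 92 = 93 bp
Sorted largest to smallest: 109, 93 bp.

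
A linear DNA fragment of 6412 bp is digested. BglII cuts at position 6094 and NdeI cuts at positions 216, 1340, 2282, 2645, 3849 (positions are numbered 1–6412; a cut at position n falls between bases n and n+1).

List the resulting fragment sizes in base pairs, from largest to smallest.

2245, 1204, 1124, 942, 363, 318, 216 bp

Combined cut positions (sorted): 216, 1340, 2282, 2645, 3849, 6094.
Linear molecule, 6 cuts → 7 fragments:
  216 − 0 = 216 bp
  1340 − 216 = 1124 bp
  2282 − 1340 = 942 bp
  2645 − 2282 = 363 bp
  3849 − 2645 = 1204 bp
  6094 − 3849 = 2245 bp
  6412 − 6094 = 318 bp
Sorted largest to smallest: 2245, 1204, 1124, 942, 363, 318, 216 bp.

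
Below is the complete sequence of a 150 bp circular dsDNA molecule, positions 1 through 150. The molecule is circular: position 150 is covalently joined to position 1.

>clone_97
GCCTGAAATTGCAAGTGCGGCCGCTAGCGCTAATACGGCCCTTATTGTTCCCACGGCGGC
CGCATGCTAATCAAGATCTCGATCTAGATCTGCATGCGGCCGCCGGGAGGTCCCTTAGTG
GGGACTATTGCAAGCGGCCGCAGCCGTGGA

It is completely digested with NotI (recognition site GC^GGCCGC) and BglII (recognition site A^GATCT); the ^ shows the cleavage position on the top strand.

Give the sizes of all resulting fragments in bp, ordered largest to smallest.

NotI sites (GCGGCCGC) start at positions 17, 56, 96, 134.
NotI cuts after base 2 of each site, so after positions 18, 57, 97, 135.
BglII sites (AGATCT) start at positions 74, 86.
BglII cuts after the first base of each site, so after positions 74, 86.
Combined cut positions: 18, 57, 74, 86, 97, 135.
Circular molecule, 6 cuts → 6 fragments:
  19–57 → 39 bp
  58–74 → 17 bp
  75–86 → 12 bp
  87–97 → 11 bp
  98–135 → 38 bp
  136–150 then 1–18 → 15 + 18 = 33 bp
Sorted largest to smallest: 39, 38, 33, 17, 12, 11 bp.

39, 38, 33, 17, 12, 11 bp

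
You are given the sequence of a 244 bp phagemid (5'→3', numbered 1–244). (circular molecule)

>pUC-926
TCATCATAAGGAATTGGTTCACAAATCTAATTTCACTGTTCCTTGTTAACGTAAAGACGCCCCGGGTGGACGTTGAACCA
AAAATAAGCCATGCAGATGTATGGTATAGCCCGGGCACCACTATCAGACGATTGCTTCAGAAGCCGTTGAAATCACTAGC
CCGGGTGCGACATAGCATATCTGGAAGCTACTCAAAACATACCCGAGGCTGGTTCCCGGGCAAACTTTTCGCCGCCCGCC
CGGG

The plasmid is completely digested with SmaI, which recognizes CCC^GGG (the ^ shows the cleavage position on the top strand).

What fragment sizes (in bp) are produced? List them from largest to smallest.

66, 55, 50, 49, 24 bp

SmaI sites (CCCGGG) start at positions 61, 110, 160, 215, 239.
SmaI cuts after base 3 of each site, so after positions 63, 112, 162, 217, 241.
Circular molecule, 5 cuts → 5 fragments:
  64–112 → 49 bp
  113–162 → 50 bp
  163–217 → 55 bp
  218–241 → 24 bp
  242–244 then 1–63 → 3 + 63 = 66 bp
Sorted largest to smallest: 66, 55, 50, 49, 24 bp.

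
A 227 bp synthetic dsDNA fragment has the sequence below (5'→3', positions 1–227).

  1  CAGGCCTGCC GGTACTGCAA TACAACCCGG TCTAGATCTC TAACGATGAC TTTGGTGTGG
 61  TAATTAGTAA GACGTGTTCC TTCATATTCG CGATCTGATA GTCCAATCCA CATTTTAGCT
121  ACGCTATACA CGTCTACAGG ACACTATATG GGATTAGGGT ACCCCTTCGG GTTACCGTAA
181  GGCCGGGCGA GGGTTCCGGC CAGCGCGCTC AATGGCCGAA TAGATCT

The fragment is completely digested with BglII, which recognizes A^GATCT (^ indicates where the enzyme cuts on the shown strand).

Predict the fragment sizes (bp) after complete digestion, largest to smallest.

BglII sites (AGATCT) start at positions 34, 222.
BglII cuts after the first base of each site, so after positions 34, 222.
Linear molecule, 2 cuts → 3 fragments:
  1–34 → 34 bp
  35–222 → 188 bp
  223–227 → 5 bp
Sorted largest to smallest: 188, 34, 5 bp.

188, 34, 5 bp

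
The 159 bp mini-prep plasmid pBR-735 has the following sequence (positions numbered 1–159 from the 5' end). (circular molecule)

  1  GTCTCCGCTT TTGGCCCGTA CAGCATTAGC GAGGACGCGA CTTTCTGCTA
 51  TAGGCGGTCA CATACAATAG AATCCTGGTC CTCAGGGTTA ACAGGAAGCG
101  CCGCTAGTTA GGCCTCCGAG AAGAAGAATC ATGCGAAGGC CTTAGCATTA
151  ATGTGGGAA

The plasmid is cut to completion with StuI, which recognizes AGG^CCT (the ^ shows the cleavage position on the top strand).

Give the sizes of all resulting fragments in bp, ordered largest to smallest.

132, 27 bp

StuI sites (AGGCCT) start at positions 110, 137.
StuI cuts after base 3 of each site, so after positions 112, 139.
Circular molecule, 2 cuts → 2 fragments:
  113–139 → 27 bp
  140–159 then 1–112 → 20 + 112 = 132 bp
Sorted largest to smallest: 132, 27 bp.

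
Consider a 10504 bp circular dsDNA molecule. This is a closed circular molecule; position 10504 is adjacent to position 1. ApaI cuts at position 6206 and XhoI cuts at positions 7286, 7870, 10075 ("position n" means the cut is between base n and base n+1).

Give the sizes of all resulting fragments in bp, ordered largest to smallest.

6635, 2205, 1080, 584 bp

Combined cut positions (sorted): 6206, 7286, 7870, 10075.
Circular molecule, 4 cuts → 4 fragments:
  7286 − 6206 = 1080 bp
  7870 − 7286 = 584 bp
  10075 − 7870 = 2205 bp
  wrap: 10504 − 10075 + 6206 = 6635 bp
Sorted largest to smallest: 6635, 2205, 1080, 584 bp.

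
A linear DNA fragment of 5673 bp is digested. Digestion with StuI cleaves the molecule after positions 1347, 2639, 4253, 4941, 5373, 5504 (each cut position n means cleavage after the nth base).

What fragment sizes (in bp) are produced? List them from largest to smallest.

Linear molecule, 6 cuts → 7 fragments:
  1347 − 0 = 1347 bp
  2639 − 1347 = 1292 bp
  4253 − 2639 = 1614 bp
  4941 − 4253 = 688 bp
  5373 − 4941 = 432 bp
  5504 − 5373 = 131 bp
  5673 − 5504 = 169 bp
Sorted largest to smallest: 1614, 1347, 1292, 688, 432, 169, 131 bp.

1614, 1347, 1292, 688, 432, 169, 131 bp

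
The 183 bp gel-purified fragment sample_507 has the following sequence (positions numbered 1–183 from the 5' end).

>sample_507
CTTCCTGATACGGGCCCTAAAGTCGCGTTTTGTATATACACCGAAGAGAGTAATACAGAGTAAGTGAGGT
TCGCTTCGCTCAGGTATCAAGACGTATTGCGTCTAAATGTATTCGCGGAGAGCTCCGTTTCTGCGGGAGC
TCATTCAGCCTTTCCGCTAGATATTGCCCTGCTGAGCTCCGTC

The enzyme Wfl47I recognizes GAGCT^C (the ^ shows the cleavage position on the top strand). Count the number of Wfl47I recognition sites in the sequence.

GAGCTC occurs starting at positions 120, 137, 174.
Wfl47I cuts at 3 sites.

3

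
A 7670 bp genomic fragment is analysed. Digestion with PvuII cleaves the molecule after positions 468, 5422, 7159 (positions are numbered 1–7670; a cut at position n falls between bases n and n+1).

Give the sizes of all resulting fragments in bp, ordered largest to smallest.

4954, 1737, 511, 468 bp

Linear molecule, 3 cuts → 4 fragments:
  468 − 0 = 468 bp
  5422 − 468 = 4954 bp
  7159 − 5422 = 1737 bp
  7670 − 7159 = 511 bp
Sorted largest to smallest: 4954, 1737, 511, 468 bp.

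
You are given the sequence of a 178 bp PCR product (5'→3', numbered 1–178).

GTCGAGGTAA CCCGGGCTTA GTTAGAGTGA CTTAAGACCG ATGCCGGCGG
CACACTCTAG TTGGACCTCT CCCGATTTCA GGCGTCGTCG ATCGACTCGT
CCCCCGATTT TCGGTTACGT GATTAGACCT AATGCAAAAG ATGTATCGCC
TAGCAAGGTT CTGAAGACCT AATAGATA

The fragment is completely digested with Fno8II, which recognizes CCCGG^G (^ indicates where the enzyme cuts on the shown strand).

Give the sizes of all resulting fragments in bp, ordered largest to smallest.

163, 15 bp

The Fno8II site (CCCGGG) starts at position 11.
Fno8II cuts after base 5 of each site (before the last base), so after position 15.
Linear molecule, 1 cut → 2 fragments:
  1–15 → 15 bp
  16–178 → 163 bp
Sorted largest to smallest: 163, 15 bp.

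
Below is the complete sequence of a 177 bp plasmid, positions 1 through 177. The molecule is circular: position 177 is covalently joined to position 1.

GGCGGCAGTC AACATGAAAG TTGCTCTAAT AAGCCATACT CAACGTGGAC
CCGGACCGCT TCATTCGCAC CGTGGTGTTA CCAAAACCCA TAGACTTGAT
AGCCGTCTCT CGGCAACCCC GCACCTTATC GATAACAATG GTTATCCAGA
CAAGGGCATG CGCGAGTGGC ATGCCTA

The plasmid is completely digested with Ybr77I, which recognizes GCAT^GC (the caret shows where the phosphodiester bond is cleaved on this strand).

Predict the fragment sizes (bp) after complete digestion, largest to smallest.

164, 13 bp

Ybr77I sites (GCATGC) start at positions 156, 169.
Ybr77I cuts after base 4 of each site, so after positions 159, 172.
Circular molecule, 2 cuts → 2 fragments:
  160–172 → 13 bp
  173–177 then 1–159 → 5 + 159 = 164 bp
Sorted largest to smallest: 164, 13 bp.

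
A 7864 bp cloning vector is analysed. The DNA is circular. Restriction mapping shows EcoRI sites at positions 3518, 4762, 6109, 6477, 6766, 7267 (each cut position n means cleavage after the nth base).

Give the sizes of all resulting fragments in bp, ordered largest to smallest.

4115, 1347, 1244, 501, 368, 289 bp

Circular molecule, 6 cuts → 6 fragments:
  4762 − 3518 = 1244 bp
  6109 − 4762 = 1347 bp
  6477 − 6109 = 368 bp
  6766 − 6477 = 289 bp
  7267 − 6766 = 501 bp
  wrap: 7864 − 7267 + 3518 = 4115 bp
Sorted largest to smallest: 4115, 1347, 1244, 501, 368, 289 bp.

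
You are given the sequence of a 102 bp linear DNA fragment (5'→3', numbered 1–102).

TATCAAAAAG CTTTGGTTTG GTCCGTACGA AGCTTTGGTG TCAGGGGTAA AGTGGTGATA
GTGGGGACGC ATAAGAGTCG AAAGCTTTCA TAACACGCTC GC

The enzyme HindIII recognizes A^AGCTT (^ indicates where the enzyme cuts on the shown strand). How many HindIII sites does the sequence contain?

AAGCTT occurs starting at positions 8, 30, 82.
HindIII cuts at 3 sites.

3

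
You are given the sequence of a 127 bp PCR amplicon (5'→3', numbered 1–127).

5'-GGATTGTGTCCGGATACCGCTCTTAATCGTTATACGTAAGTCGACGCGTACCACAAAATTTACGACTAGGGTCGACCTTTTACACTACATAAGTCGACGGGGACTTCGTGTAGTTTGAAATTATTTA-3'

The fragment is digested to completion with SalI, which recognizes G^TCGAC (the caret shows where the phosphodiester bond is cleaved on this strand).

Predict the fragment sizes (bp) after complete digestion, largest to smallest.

SalI sites (GTCGAC) start at positions 40, 71, 93.
SalI cuts after the first base of each site, so after positions 40, 71, 93.
Linear molecule, 3 cuts → 4 fragments:
  1–40 → 40 bp
  41–71 → 31 bp
  72–93 → 22 bp
  94–127 → 34 bp
Sorted largest to smallest: 40, 34, 31, 22 bp.

40, 34, 31, 22 bp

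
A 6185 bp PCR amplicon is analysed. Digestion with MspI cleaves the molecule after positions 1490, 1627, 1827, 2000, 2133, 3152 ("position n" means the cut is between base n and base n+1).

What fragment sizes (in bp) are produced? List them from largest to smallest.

3033, 1490, 1019, 200, 173, 137, 133 bp

Linear molecule, 6 cuts → 7 fragments:
  1490 − 0 = 1490 bp
  1627 − 1490 = 137 bp
  1827 − 1627 = 200 bp
  2000 − 1827 = 173 bp
  2133 − 2000 = 133 bp
  3152 − 2133 = 1019 bp
  6185 − 3152 = 3033 bp
Sorted largest to smallest: 3033, 1490, 1019, 200, 173, 137, 133 bp.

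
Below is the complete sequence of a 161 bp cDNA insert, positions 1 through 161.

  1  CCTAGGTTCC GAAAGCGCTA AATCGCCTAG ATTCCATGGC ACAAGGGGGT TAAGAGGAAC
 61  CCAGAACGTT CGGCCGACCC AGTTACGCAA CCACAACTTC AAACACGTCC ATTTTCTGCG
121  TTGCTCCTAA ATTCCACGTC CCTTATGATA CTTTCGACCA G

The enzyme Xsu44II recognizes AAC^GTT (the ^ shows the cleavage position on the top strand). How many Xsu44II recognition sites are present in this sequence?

1

AACGTT occurs starting at position 65.
Xsu44II cuts at 1 site.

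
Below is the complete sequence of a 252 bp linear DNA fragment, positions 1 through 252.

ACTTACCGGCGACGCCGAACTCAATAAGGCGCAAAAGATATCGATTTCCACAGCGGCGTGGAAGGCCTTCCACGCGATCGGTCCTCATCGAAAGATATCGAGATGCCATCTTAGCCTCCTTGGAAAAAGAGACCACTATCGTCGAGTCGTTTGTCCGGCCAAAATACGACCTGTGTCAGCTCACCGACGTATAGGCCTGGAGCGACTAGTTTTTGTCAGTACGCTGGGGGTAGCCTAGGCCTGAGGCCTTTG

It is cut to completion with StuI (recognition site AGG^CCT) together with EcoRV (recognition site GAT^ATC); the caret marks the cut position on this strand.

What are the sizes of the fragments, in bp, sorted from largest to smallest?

99, 44, 39, 31, 26, 7, 6 bp

StuI sites (AGGCCT) start at positions 63, 193, 237, 244.
StuI cuts after base 3 of each site, so after positions 65, 195, 239, 246.
EcoRV sites (GATATC) start at positions 37, 94.
EcoRV cuts after base 3 of each site, so after positions 39, 96.
Combined cut positions: 39, 65, 96, 195, 239, 246.
Linear molecule, 6 cuts → 7 fragments:
  1–39 → 39 bp
  40–65 → 26 bp
  66–96 → 31 bp
  97–195 → 99 bp
  196–239 → 44 bp
  240–246 → 7 bp
  247–252 → 6 bp
Sorted largest to smallest: 99, 44, 39, 31, 26, 7, 6 bp.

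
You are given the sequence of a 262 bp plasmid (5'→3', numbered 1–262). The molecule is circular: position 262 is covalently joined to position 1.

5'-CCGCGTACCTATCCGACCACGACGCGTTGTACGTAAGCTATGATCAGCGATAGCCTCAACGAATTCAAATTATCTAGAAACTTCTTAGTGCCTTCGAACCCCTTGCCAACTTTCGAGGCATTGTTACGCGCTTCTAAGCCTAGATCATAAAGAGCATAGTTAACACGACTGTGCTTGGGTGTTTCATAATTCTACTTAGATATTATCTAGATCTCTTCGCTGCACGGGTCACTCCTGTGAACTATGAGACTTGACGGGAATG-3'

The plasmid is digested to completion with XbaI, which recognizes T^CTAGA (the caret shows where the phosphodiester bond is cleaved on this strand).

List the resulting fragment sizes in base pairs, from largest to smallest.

XbaI sites (TCTAGA) start at positions 73, 206.
XbaI cuts after the first base of each site, so after positions 73, 206.
Circular molecule, 2 cuts → 2 fragments:
  74–206 → 133 bp
  207–262 then 1–73 → 56 + 73 = 129 bp
Sorted largest to smallest: 133, 129 bp.

133, 129 bp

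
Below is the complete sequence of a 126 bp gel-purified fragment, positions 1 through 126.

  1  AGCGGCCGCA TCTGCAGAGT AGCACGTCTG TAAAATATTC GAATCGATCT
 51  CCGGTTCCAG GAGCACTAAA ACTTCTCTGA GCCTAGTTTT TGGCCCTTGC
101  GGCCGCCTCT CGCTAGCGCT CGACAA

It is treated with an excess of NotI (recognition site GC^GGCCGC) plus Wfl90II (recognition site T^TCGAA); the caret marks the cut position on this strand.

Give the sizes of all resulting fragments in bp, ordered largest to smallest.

62, 35, 26, 3 bp

NotI sites (GCGGCCGC) start at positions 2, 99.
NotI cuts after base 2 of each site, so after positions 3, 100.
The Wfl90II site (TTCGAA) starts at position 38.
Wfl90II cuts after the first base of each site, so after position 38.
Combined cut positions: 3, 38, 100.
Linear molecule, 3 cuts → 4 fragments:
  1–3 → 3 bp
  4–38 → 35 bp
  39–100 → 62 bp
  101–126 → 26 bp
Sorted largest to smallest: 62, 35, 26, 3 bp.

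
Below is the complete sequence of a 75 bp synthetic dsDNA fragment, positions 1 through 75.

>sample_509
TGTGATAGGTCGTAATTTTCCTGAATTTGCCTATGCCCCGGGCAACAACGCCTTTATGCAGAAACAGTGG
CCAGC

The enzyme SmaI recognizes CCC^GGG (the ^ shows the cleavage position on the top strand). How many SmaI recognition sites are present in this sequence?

CCCGGG occurs starting at position 37.
SmaI cuts at 1 site.

1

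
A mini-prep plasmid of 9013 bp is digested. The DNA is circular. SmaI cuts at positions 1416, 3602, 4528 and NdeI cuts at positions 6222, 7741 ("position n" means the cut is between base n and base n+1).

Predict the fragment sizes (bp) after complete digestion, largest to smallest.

Combined cut positions (sorted): 1416, 3602, 4528, 6222, 7741.
Circular molecule, 5 cuts → 5 fragments:
  3602 − 1416 = 2186 bp
  4528 − 3602 = 926 bp
  6222 − 4528 = 1694 bp
  7741 − 6222 = 1519 bp
  wrap: 9013 − 7741 + 1416 = 2688 bp
Sorted largest to smallest: 2688, 2186, 1694, 1519, 926 bp.

2688, 2186, 1694, 1519, 926 bp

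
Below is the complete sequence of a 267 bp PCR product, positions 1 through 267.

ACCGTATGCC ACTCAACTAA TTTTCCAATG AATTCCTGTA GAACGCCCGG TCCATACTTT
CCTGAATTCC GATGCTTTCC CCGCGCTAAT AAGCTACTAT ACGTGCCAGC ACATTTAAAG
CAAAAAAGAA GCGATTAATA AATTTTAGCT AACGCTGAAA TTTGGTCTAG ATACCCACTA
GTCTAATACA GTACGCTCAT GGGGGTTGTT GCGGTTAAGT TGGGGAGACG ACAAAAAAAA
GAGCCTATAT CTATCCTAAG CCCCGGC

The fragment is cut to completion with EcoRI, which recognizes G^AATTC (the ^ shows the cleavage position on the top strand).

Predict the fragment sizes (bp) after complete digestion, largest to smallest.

EcoRI sites (GAATTC) start at positions 30, 64.
EcoRI cuts after the first base of each site, so after positions 30, 64.
Linear molecule, 2 cuts → 3 fragments:
  1–30 → 30 bp
  31–64 → 34 bp
  65–267 → 203 bp
Sorted largest to smallest: 203, 34, 30 bp.

203, 34, 30 bp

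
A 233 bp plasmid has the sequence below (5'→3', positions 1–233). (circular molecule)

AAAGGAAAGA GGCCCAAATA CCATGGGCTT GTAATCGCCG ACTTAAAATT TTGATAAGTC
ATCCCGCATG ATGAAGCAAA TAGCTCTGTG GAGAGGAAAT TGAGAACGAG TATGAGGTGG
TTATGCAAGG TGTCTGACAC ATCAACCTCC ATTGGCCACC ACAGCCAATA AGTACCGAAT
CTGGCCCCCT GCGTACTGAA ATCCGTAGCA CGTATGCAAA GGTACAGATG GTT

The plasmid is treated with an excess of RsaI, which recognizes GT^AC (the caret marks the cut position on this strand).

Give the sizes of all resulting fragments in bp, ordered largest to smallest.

RsaI sites (GTAC) start at positions 172, 193, 222.
RsaI cuts after base 2 of each site, so after positions 173, 194, 223.
Circular molecule, 3 cuts → 3 fragments:
  174–194 → 21 bp
  195–223 → 29 bp
  224–233 then 1–173 → 10 + 173 = 183 bp
Sorted largest to smallest: 183, 29, 21 bp.

183, 29, 21 bp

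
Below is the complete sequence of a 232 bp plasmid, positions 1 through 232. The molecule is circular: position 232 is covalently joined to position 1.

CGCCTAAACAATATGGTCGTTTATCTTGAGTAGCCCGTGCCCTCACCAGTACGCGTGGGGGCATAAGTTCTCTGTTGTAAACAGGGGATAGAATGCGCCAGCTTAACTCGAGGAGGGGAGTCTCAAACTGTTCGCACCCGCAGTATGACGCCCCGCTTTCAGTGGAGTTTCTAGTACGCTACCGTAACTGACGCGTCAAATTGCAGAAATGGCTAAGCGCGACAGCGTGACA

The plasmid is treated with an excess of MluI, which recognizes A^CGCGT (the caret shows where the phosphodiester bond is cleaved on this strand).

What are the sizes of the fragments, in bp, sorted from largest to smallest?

140, 92 bp

MluI sites (ACGCGT) start at positions 51, 191.
MluI cuts after the first base of each site, so after positions 51, 191.
Circular molecule, 2 cuts → 2 fragments:
  52–191 → 140 bp
  192–232 then 1–51 → 41 + 51 = 92 bp
Sorted largest to smallest: 140, 92 bp.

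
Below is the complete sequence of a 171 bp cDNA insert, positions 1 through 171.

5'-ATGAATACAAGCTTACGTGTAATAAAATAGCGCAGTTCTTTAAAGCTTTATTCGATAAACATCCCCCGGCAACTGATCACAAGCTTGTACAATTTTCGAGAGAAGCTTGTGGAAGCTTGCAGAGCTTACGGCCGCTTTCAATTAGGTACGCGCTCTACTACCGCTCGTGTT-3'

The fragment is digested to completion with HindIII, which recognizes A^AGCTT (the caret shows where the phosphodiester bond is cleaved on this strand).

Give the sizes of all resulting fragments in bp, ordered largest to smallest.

HindIII sites (AAGCTT) start at positions 9, 43, 81, 103, 113.
HindIII cuts after the first base of each site, so after positions 9, 43, 81, 103, 113.
Linear molecule, 5 cuts → 6 fragments:
  1–9 → 9 bp
  10–43 → 34 bp
  44–81 → 38 bp
  82–103 → 22 bp
  104–113 → 10 bp
  114–171 → 58 bp
Sorted largest to smallest: 58, 38, 34, 22, 10, 9 bp.

58, 38, 34, 22, 10, 9 bp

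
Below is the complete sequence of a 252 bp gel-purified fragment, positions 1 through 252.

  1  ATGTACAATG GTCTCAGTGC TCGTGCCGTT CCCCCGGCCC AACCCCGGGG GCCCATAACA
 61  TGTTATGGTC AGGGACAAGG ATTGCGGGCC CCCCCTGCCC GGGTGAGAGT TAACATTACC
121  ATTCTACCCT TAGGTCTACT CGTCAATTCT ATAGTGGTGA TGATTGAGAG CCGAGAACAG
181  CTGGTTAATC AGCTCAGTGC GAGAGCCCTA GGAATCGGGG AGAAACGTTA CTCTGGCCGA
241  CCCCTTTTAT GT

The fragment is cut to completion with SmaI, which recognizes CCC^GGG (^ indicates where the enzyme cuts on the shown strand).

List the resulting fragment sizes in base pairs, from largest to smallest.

SmaI sites (CCCGGG) start at positions 44, 98.
SmaI cuts after base 3 of each site, so after positions 46, 100.
Linear molecule, 2 cuts → 3 fragments:
  1–46 → 46 bp
  47–100 → 54 bp
  101–252 → 152 bp
Sorted largest to smallest: 152, 54, 46 bp.

152, 54, 46 bp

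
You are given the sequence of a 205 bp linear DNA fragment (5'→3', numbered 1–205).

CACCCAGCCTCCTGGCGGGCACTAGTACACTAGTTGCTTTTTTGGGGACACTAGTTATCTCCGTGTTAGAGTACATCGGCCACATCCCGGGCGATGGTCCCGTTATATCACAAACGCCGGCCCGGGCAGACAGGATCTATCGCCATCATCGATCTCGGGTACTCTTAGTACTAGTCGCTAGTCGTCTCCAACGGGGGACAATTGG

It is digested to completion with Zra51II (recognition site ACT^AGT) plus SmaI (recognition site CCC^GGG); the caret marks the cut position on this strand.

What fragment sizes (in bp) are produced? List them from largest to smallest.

Zra51II sites (ACTAGT) start at positions 21, 29, 50, 170.
Zra51II cuts after base 3 of each site, so after positions 23, 31, 52, 172.
SmaI sites (CCCGGG) start at positions 86, 121.
SmaI cuts after base 3 of each site, so after positions 88, 123.
Combined cut positions: 23, 31, 52, 88, 123, 172.
Linear molecule, 6 cuts → 7 fragments:
  1–23 → 23 bp
  24–31 → 8 bp
  32–52 → 21 bp
  53–88 → 36 bp
  89–123 → 35 bp
  124–172 → 49 bp
  173–205 → 33 bp
Sorted largest to smallest: 49, 36, 35, 33, 23, 21, 8 bp.

49, 36, 35, 33, 23, 21, 8 bp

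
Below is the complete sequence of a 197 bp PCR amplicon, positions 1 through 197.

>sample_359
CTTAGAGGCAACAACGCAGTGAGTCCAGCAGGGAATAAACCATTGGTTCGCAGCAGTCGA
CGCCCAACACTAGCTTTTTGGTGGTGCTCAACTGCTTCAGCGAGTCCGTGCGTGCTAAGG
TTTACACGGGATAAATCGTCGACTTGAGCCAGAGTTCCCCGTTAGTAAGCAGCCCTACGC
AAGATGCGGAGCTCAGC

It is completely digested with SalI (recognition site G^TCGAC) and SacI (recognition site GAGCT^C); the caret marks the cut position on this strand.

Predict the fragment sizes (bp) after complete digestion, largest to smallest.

82, 56, 55, 4 bp

SalI sites (GTCGAC) start at positions 56, 138.
SalI cuts after the first base of each site, so after positions 56, 138.
The SacI site (GAGCTC) starts at position 189.
SacI cuts after base 5 of each site (before the last base), so after position 193.
Combined cut positions: 56, 138, 193.
Linear molecule, 3 cuts → 4 fragments:
  1–56 → 56 bp
  57–138 → 82 bp
  139–193 → 55 bp
  194–197 → 4 bp
Sorted largest to smallest: 82, 56, 55, 4 bp.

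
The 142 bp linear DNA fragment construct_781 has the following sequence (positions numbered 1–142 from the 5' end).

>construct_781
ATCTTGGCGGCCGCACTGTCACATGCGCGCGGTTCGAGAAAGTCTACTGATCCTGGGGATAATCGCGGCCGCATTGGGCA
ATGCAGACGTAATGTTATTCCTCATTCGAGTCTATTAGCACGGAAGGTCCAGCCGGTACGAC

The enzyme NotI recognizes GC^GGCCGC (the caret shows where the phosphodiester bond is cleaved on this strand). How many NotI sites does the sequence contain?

GCGGCCGC occurs starting at positions 7, 65.
NotI cuts at 2 sites.

2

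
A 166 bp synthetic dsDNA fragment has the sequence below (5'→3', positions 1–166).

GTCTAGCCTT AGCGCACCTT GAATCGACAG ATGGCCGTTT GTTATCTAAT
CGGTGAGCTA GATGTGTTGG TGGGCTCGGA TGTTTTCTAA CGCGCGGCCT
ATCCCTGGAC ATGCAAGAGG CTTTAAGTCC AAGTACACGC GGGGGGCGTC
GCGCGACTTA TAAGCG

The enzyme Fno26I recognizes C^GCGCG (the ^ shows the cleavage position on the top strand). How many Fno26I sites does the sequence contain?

2

CGCGCG occurs starting at positions 91, 150.
Fno26I cuts at 2 sites.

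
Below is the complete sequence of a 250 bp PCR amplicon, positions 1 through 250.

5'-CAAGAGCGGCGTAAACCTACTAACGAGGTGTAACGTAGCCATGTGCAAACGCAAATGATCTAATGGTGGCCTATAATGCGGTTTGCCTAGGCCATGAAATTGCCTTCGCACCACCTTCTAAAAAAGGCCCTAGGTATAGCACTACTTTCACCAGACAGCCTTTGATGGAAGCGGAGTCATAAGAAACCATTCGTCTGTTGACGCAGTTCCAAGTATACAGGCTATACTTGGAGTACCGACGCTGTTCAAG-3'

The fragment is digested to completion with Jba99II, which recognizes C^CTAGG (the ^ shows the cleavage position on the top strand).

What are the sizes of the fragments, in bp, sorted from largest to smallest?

Jba99II sites (CCTAGG) start at positions 86, 129.
Jba99II cuts after the first base of each site, so after positions 86, 129.
Linear molecule, 2 cuts → 3 fragments:
  1–86 → 86 bp
  87–129 → 43 bp
  130–250 → 121 bp
Sorted largest to smallest: 121, 86, 43 bp.

121, 86, 43 bp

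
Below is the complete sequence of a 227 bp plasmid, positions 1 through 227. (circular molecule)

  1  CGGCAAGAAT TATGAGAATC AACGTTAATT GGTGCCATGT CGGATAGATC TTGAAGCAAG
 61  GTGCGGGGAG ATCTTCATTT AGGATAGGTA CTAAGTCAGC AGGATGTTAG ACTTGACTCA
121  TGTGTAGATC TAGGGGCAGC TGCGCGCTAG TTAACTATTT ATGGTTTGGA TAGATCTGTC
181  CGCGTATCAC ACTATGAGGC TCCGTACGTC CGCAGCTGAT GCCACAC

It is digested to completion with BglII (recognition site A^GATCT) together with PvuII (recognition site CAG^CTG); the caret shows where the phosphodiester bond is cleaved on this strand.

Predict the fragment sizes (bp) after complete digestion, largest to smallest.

BglII sites (AGATCT) start at positions 46, 69, 126, 172.
BglII cuts after the first base of each site, so after positions 46, 69, 126, 172.
PvuII sites (CAGCTG) start at positions 137, 213.
PvuII cuts after base 3 of each site, so after positions 139, 215.
Combined cut positions: 46, 69, 126, 139, 172, 215.
Circular molecule, 6 cuts → 6 fragments:
  47–69 → 23 bp
  70–126 → 57 bp
  127–139 → 13 bp
  140–172 → 33 bp
  173–215 → 43 bp
  216–227 then 1–46 → 12 + 46 = 58 bp
Sorted largest to smallest: 58, 57, 43, 33, 23, 13 bp.

58, 57, 43, 33, 23, 13 bp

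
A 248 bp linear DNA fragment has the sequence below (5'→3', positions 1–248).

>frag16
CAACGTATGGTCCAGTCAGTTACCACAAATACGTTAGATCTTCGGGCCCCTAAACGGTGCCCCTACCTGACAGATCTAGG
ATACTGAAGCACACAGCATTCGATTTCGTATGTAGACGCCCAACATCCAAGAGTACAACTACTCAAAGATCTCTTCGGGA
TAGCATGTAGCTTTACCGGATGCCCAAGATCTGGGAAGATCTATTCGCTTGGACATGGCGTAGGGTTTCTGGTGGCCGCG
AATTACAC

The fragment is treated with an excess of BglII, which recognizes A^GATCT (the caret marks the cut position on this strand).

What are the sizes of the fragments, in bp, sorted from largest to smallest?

BglII sites (AGATCT) start at positions 36, 72, 147, 187, 197.
BglII cuts after the first base of each site, so after positions 36, 72, 147, 187, 197.
Linear molecule, 5 cuts → 6 fragments:
  1–36 → 36 bp
  37–72 → 36 bp
  73–147 → 75 bp
  148–187 → 40 bp
  188–197 → 10 bp
  198–248 → 51 bp
Sorted largest to smallest: 75, 51, 40, 36, 36, 10 bp.

75, 51, 40, 36, 36, 10 bp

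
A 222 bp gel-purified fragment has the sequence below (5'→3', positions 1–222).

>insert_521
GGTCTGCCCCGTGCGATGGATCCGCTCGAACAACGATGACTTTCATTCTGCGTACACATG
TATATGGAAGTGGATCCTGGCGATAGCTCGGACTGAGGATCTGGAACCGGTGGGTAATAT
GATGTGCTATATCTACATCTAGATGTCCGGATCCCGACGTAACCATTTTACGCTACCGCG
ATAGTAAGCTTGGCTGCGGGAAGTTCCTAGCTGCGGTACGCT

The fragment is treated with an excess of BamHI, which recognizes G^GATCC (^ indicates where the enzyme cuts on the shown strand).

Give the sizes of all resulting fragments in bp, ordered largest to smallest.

77, 73, 54, 18 bp

BamHI sites (GGATCC) start at positions 18, 72, 149.
BamHI cuts after the first base of each site, so after positions 18, 72, 149.
Linear molecule, 3 cuts → 4 fragments:
  1–18 → 18 bp
  19–72 → 54 bp
  73–149 → 77 bp
  150–222 → 73 bp
Sorted largest to smallest: 77, 73, 54, 18 bp.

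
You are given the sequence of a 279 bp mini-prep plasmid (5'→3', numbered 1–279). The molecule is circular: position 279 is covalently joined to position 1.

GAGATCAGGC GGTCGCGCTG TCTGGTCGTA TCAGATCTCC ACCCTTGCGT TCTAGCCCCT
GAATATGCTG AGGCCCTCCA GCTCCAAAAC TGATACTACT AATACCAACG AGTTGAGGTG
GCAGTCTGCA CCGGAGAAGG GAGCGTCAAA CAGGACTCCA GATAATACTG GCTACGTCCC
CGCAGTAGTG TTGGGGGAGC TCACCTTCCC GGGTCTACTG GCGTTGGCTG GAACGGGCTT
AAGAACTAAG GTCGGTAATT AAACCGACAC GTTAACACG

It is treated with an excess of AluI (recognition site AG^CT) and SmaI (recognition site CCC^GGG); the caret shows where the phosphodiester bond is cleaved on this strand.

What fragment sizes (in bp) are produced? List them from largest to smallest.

150, 118, 11 bp

AluI sites (AGCT) start at positions 80, 198.
AluI cuts after base 2 of each site, so after positions 81, 199.
The SmaI site (CCCGGG) starts at position 208.
SmaI cuts after base 3 of each site, so after position 210.
Combined cut positions: 81, 199, 210.
Circular molecule, 3 cuts → 3 fragments:
  82–199 → 118 bp
  200–210 → 11 bp
  211–279 then 1–81 → 69 + 81 = 150 bp
Sorted largest to smallest: 150, 118, 11 bp.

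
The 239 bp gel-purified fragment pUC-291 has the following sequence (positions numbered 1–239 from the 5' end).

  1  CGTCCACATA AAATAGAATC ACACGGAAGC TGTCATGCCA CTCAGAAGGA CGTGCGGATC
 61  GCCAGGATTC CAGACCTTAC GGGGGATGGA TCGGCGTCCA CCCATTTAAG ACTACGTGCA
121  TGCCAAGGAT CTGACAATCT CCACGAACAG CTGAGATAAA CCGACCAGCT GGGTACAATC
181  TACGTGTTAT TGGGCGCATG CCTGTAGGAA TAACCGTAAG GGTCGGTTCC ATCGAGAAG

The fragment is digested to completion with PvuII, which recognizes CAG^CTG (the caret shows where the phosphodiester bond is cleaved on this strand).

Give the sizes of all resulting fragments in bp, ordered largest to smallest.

150, 71, 18 bp

PvuII sites (CAGCTG) start at positions 148, 166.
PvuII cuts after base 3 of each site, so after positions 150, 168.
Linear molecule, 2 cuts → 3 fragments:
  1–150 → 150 bp
  151–168 → 18 bp
  169–239 → 71 bp
Sorted largest to smallest: 150, 71, 18 bp.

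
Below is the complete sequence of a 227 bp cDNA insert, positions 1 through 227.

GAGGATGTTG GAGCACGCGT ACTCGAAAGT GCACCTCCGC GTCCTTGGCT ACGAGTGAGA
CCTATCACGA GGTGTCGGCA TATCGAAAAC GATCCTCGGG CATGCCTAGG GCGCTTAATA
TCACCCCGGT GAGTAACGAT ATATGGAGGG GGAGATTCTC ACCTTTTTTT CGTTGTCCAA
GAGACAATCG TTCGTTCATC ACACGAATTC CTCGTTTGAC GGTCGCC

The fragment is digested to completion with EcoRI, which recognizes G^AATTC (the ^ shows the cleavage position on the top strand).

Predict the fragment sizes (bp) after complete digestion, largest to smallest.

The EcoRI site (GAATTC) starts at position 205.
EcoRI cuts after the first base of each site, so after position 205.
Linear molecule, 1 cut → 2 fragments:
  1–205 → 205 bp
  206–227 → 22 bp
Sorted largest to smallest: 205, 22 bp.

205, 22 bp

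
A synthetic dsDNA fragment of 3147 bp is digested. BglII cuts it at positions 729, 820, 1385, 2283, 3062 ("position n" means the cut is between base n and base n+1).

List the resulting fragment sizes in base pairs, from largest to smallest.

Linear molecule, 5 cuts → 6 fragments:
  729 − 0 = 729 bp
  820 − 729 = 91 bp
  1385 − 820 = 565 bp
  2283 − 1385 = 898 bp
  3062 − 2283 = 779 bp
  3147 − 3062 = 85 bp
Sorted largest to smallest: 898, 779, 729, 565, 91, 85 bp.

898, 779, 729, 565, 91, 85 bp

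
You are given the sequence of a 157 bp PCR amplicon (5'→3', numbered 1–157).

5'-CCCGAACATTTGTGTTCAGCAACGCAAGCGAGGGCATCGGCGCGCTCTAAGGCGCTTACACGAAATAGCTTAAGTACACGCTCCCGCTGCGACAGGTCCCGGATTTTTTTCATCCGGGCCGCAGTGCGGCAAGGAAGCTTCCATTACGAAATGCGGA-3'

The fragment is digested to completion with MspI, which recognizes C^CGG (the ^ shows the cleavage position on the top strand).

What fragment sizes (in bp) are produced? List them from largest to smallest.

MspI sites (CCGG) start at positions 99, 114.
MspI cuts after the first base of each site, so after positions 99, 114.
Linear molecule, 2 cuts → 3 fragments:
  1–99 → 99 bp
  100–114 → 15 bp
  115–157 → 43 bp
Sorted largest to smallest: 99, 43, 15 bp.

99, 43, 15 bp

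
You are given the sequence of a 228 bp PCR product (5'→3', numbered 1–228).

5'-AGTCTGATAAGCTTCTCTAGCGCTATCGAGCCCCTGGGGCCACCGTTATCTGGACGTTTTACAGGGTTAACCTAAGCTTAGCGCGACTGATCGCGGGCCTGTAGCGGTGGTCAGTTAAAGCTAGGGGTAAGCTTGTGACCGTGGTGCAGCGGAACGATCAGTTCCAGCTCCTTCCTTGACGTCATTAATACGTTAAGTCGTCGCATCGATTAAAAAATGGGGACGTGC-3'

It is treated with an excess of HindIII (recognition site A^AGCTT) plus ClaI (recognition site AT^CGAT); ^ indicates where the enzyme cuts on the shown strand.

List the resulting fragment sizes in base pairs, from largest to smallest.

77, 65, 55, 22, 9 bp

HindIII sites (AAGCTT) start at positions 9, 74, 129.
HindIII cuts after the first base of each site, so after positions 9, 74, 129.
The ClaI site (ATCGAT) starts at position 205.
ClaI cuts after base 2 of each site, so after position 206.
Combined cut positions: 9, 74, 129, 206.
Linear molecule, 4 cuts → 5 fragments:
  1–9 → 9 bp
  10–74 → 65 bp
  75–129 → 55 bp
  130–206 → 77 bp
  207–228 → 22 bp
Sorted largest to smallest: 77, 65, 55, 22, 9 bp.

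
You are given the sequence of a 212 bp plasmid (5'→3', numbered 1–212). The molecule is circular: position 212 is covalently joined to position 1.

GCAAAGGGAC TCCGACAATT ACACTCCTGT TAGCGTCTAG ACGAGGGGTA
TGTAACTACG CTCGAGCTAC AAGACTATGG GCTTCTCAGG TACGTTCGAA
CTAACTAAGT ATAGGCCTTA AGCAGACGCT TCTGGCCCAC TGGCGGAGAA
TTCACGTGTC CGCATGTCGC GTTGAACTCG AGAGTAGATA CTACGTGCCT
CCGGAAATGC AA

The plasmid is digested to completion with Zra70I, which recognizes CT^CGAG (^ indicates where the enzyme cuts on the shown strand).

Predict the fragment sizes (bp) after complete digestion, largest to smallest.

Zra70I sites (CTCGAG) start at positions 61, 177.
Zra70I cuts after base 2 of each site, so after positions 62, 178.
Circular molecule, 2 cuts → 2 fragments:
  63–178 → 116 bp
  179–212 then 1–62 → 34 + 62 = 96 bp
Sorted largest to smallest: 116, 96 bp.

116, 96 bp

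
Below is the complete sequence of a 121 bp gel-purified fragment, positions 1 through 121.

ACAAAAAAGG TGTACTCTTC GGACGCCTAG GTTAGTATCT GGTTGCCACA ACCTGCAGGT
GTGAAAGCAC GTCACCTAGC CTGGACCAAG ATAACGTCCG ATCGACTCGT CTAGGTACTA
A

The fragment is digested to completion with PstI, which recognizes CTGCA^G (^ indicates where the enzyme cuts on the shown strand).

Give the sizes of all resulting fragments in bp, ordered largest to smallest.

64, 57 bp

The PstI site (CTGCAG) starts at position 53.
PstI cuts after base 5 of each site (before the last base), so after position 57.
Linear molecule, 1 cut → 2 fragments:
  1–57 → 57 bp
  58–121 → 64 bp
Sorted largest to smallest: 64, 57 bp.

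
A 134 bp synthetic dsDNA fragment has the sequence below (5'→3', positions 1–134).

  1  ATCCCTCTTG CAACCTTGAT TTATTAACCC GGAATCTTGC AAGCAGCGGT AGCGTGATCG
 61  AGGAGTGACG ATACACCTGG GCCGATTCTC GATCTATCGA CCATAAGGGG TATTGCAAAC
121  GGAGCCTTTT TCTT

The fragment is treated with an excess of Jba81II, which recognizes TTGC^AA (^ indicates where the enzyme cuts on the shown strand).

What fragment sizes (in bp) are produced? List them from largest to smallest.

76, 29, 18, 11 bp

Jba81II sites (TTGCAA) start at positions 8, 37, 113.
Jba81II cuts after base 4 of each site, so after positions 11, 40, 116.
Linear molecule, 3 cuts → 4 fragments:
  1–11 → 11 bp
  12–40 → 29 bp
  41–116 → 76 bp
  117–134 → 18 bp
Sorted largest to smallest: 76, 29, 18, 11 bp.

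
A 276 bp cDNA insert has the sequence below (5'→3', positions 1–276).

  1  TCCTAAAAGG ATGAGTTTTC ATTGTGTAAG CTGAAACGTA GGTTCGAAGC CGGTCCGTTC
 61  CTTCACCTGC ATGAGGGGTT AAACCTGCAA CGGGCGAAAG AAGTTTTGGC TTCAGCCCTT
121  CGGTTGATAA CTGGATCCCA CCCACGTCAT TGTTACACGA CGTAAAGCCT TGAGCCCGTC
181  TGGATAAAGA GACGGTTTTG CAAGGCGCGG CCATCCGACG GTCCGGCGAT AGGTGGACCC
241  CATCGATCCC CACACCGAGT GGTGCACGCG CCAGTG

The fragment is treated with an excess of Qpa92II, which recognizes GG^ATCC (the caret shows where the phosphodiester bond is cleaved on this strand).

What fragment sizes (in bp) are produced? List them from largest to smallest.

The Qpa92II site (GGATCC) starts at position 133.
Qpa92II cuts after base 2 of each site, so after position 134.
Linear molecule, 1 cut → 2 fragments:
  1–134 → 134 bp
  135–276 → 142 bp
Sorted largest to smallest: 142, 134 bp.

142, 134 bp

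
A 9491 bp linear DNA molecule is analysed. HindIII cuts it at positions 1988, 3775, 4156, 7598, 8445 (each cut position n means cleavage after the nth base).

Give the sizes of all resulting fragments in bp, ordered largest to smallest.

3442, 1988, 1787, 1046, 847, 381 bp

Linear molecule, 5 cuts → 6 fragments:
  1988 − 0 = 1988 bp
  3775 − 1988 = 1787 bp
  4156 − 3775 = 381 bp
  7598 − 4156 = 3442 bp
  8445 − 7598 = 847 bp
  9491 − 8445 = 1046 bp
Sorted largest to smallest: 3442, 1988, 1787, 1046, 847, 381 bp.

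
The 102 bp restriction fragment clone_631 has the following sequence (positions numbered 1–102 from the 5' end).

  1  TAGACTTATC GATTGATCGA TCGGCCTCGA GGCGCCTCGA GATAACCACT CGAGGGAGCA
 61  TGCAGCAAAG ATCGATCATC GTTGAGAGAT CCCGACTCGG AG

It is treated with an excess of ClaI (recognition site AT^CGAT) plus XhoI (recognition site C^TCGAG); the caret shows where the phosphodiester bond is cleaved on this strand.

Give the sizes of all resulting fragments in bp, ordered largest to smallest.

ClaI sites (ATCGAT) start at positions 8, 16, 71.
ClaI cuts after base 2 of each site, so after positions 9, 17, 72.
XhoI sites (CTCGAG) start at positions 26, 36, 49.
XhoI cuts after the first base of each site, so after positions 26, 36, 49.
Combined cut positions: 9, 17, 26, 36, 49, 72.
Linear molecule, 6 cuts → 7 fragments:
  1–9 → 9 bp
  10–17 → 8 bp
  18–26 → 9 bp
  27–36 → 10 bp
  37–49 → 13 bp
  50–72 → 23 bp
  73–102 → 30 bp
Sorted largest to smallest: 30, 23, 13, 10, 9, 9, 8 bp.

30, 23, 13, 10, 9, 9, 8 bp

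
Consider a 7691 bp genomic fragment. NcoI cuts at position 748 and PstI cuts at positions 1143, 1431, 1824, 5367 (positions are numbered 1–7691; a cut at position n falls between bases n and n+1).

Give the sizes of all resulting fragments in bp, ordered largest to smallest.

Combined cut positions (sorted): 748, 1143, 1431, 1824, 5367.
Linear molecule, 5 cuts → 6 fragments:
  748 − 0 = 748 bp
  1143 − 748 = 395 bp
  1431 − 1143 = 288 bp
  1824 − 1431 = 393 bp
  5367 − 1824 = 3543 bp
  7691 − 5367 = 2324 bp
Sorted largest to smallest: 3543, 2324, 748, 395, 393, 288 bp.

3543, 2324, 748, 395, 393, 288 bp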